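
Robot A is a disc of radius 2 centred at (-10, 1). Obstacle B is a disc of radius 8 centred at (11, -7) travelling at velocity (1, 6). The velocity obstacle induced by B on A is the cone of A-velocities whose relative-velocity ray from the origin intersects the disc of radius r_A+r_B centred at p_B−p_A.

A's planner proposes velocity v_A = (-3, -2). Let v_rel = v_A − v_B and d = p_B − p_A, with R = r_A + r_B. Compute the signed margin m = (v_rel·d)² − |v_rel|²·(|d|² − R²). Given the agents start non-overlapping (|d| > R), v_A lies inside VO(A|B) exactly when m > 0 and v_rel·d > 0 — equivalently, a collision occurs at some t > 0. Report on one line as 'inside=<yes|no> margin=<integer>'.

d = (21, -8),  |d|² = 505;  R = 2+8 = 10,  c = 505−10² = 405
v_rel = (-4, -8),  |v_rel|² = 80;  v_rel·d = (-4)·(21) + (-8)·(-8) = -20
80·t² + 40·t + 405 = 0  ⇒  m = (-20)² − 80·405 = -32000
m = -32000 < 0,  v_rel·d = -20 < 0  ⇒  outside

inside=no margin=-32000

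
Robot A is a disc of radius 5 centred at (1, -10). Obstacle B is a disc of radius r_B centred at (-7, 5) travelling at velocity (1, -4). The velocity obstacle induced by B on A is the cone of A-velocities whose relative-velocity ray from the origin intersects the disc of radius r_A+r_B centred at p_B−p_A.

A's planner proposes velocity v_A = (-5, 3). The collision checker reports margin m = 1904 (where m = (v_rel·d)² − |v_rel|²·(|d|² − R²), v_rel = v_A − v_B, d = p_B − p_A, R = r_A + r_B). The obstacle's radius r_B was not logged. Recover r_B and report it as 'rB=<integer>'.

m = 1904
d = (-8, 15);  v_rel = (-6, 7),  |v_rel|² = 85
v_rel×d = (-6)·(15) − (7)·(-8) = -34
since m = R²·85 − (-34)²:  R² = (1156 + 1904) / 85 = 36
R = √36 = 6  ⇒  r_B = 6 − 5 = 1

rB=1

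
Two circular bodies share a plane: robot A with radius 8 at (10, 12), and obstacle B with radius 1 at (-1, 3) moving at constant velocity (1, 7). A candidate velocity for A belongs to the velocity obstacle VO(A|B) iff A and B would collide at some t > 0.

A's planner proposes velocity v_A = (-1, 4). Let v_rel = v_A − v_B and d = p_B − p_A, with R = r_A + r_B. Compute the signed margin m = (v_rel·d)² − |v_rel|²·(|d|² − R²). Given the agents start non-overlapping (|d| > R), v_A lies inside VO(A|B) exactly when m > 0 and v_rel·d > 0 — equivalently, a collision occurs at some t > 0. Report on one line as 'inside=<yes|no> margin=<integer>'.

d = (-11, -9),  |d|² = 202;  R = 8+1 = 9,  c = 202−9² = 121
v_rel = (-2, -3),  |v_rel|² = 13;  v_rel·d = (-2)·(-11) + (-3)·(-9) = 49
13·t² − 98·t + 121 = 0  ⇒  m = 49² − 13·121 = 828
m = 828 > 0,  v_rel·d = 49 > 0  ⇒  inside

inside=yes margin=828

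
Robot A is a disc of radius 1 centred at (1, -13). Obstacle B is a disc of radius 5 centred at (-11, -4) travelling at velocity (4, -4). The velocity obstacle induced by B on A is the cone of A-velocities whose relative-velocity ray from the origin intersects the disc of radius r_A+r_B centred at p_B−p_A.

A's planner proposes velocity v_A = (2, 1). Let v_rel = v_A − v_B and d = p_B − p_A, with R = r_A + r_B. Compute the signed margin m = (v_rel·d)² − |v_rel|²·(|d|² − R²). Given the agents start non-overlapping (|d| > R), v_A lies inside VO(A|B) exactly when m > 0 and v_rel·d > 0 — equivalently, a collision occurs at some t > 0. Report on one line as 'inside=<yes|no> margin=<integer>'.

d = (-12, 9),  |d|² = 225;  R = 1+5 = 6,  c = 225−6² = 189
v_rel = (-2, 5),  |v_rel|² = 29;  v_rel·d = (-2)·(-12) + (5)·(9) = 69
29·t² − 138·t + 189 = 0  ⇒  m = 69² − 29·189 = -720
m = -720 < 0,  v_rel·d = 69 > 0  ⇒  outside

inside=no margin=-720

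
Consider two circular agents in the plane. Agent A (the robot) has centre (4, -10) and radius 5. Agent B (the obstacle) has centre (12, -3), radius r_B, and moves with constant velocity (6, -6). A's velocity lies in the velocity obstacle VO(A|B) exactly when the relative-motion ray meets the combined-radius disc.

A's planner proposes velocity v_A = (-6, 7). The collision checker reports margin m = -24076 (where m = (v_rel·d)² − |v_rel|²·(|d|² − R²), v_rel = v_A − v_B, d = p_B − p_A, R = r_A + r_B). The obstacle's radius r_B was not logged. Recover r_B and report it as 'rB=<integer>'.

m = -24076
d = (8, 7);  v_rel = (-12, 13),  |v_rel|² = 313
v_rel×d = (-12)·(7) − (13)·(8) = -188
since m = R²·313 − (-188)²:  R² = (35344 + -24076) / 313 = 36
R = √36 = 6  ⇒  r_B = 6 − 5 = 1

rB=1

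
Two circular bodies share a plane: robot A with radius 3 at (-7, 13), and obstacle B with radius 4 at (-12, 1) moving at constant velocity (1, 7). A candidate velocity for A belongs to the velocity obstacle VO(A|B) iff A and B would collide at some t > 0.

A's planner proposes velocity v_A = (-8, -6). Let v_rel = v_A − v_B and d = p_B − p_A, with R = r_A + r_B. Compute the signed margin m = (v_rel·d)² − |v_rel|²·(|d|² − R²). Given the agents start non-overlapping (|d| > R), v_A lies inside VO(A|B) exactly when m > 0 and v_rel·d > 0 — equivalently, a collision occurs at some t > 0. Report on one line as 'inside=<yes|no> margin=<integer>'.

d = (-5, -12),  |d|² = 169;  R = 3+4 = 7,  c = 169−7² = 120
v_rel = (-9, -13),  |v_rel|² = 250;  v_rel·d = (-9)·(-5) + (-13)·(-12) = 201
250·t² − 402·t + 120 = 0  ⇒  m = 201² − 250·120 = 10401
m = 10401 > 0,  v_rel·d = 201 > 0  ⇒  inside

inside=yes margin=10401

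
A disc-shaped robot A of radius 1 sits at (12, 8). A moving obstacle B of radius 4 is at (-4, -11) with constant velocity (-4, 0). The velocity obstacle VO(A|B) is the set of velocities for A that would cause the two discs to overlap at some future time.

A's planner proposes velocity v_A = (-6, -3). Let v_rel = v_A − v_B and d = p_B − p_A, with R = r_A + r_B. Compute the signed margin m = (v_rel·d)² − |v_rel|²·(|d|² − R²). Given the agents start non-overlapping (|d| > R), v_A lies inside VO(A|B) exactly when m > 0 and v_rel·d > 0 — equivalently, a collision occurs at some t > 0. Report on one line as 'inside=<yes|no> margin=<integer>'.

d = (-16, -19),  |d|² = 617;  R = 1+4 = 5,  c = 617−5² = 592
v_rel = (-2, -3),  |v_rel|² = 13;  v_rel·d = (-2)·(-16) + (-3)·(-19) = 89
13·t² − 178·t + 592 = 0  ⇒  m = 89² − 13·592 = 225
m = 225 > 0,  v_rel·d = 89 > 0  ⇒  inside

inside=yes margin=225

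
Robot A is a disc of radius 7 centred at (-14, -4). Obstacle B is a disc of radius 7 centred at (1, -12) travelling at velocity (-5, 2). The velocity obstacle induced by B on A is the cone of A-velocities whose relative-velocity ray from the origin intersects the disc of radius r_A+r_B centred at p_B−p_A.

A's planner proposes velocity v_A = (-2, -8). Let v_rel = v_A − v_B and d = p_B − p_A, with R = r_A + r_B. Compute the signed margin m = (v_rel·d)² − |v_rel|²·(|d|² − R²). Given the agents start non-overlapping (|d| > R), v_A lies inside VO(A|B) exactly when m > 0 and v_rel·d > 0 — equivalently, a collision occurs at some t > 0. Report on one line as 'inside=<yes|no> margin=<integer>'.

d = (15, -8),  |d|² = 289;  R = 7+7 = 14,  c = 289−14² = 93
v_rel = (3, -10),  |v_rel|² = 109;  v_rel·d = (3)·(15) + (-10)·(-8) = 125
109·t² − 250·t + 93 = 0  ⇒  m = 125² − 109·93 = 5488
m = 5488 > 0,  v_rel·d = 125 > 0  ⇒  inside

inside=yes margin=5488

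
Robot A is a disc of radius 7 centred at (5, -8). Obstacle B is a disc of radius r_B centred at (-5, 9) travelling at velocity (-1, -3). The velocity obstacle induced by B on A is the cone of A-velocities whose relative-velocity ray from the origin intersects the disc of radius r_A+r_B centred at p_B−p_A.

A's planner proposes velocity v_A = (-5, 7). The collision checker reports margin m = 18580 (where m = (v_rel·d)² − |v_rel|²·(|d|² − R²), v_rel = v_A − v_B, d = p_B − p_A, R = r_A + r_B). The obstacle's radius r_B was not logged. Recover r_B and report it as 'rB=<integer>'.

m = 18580
d = (-10, 17);  v_rel = (-4, 10),  |v_rel|² = 116
v_rel×d = (-4)·(17) − (10)·(-10) = 32
since m = R²·116 − 32²:  R² = (1024 + 18580) / 116 = 169
R = √169 = 13  ⇒  r_B = 13 − 7 = 6

rB=6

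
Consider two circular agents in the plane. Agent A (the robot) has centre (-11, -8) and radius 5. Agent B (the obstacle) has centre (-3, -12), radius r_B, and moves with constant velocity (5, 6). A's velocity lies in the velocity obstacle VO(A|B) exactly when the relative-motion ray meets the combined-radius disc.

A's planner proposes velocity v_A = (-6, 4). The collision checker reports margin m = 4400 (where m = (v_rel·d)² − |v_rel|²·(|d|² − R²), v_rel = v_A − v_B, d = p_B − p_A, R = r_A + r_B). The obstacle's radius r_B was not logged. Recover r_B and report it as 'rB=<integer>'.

m = 4400
d = (8, -4);  v_rel = (-11, -2),  |v_rel|² = 125
v_rel×d = (-11)·(-4) − (-2)·(8) = 60
since m = R²·125 − 60²:  R² = (3600 + 4400) / 125 = 64
R = √64 = 8  ⇒  r_B = 8 − 5 = 3

rB=3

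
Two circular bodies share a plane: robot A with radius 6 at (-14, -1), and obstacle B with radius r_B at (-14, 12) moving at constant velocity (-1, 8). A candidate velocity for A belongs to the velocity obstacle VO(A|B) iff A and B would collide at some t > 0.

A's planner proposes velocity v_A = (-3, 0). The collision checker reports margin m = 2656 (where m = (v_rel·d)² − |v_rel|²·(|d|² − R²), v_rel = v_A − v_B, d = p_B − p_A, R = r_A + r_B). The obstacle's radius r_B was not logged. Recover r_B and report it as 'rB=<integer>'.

m = 2656
d = (0, 13);  v_rel = (-2, -8),  |v_rel|² = 68
v_rel×d = (-2)·(13) − (-8)·(0) = -26
since m = R²·68 − (-26)²:  R² = (676 + 2656) / 68 = 49
R = √49 = 7  ⇒  r_B = 7 − 6 = 1

rB=1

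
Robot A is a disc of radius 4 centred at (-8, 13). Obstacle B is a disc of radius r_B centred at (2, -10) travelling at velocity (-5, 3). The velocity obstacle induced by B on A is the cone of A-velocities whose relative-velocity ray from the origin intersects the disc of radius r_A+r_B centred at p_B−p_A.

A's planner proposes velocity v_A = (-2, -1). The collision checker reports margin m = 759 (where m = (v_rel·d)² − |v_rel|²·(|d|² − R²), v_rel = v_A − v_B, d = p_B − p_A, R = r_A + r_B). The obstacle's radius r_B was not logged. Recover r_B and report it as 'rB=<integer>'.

m = 759
d = (10, -23);  v_rel = (3, -4),  |v_rel|² = 25
v_rel×d = (3)·(-23) − (-4)·(10) = -29
since m = R²·25 − (-29)²:  R² = (841 + 759) / 25 = 64
R = √64 = 8  ⇒  r_B = 8 − 4 = 4

rB=4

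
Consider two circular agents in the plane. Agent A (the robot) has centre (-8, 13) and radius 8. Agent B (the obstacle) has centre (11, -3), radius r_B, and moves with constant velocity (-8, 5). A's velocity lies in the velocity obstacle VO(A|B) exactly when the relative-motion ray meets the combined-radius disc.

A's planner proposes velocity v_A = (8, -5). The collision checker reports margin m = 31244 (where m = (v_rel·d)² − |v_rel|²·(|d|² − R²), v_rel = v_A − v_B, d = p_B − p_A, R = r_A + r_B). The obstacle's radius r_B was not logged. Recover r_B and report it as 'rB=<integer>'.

m = 31244
d = (19, -16);  v_rel = (16, -10),  |v_rel|² = 356
v_rel×d = (16)·(-16) − (-10)·(19) = -66
since m = R²·356 − (-66)²:  R² = (4356 + 31244) / 356 = 100
R = √100 = 10  ⇒  r_B = 10 − 8 = 2

rB=2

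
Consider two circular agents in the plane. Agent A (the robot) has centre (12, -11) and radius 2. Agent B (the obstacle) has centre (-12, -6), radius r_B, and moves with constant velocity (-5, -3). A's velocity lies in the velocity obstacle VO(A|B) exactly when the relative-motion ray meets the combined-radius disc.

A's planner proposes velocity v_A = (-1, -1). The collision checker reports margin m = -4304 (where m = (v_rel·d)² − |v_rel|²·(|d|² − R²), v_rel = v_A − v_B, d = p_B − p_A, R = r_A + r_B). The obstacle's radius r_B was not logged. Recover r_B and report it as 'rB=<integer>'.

m = -4304
d = (-24, 5);  v_rel = (4, 2),  |v_rel|² = 20
v_rel×d = (4)·(5) − (2)·(-24) = 68
since m = R²·20 − 68²:  R² = (4624 + -4304) / 20 = 16
R = √16 = 4  ⇒  r_B = 4 − 2 = 2

rB=2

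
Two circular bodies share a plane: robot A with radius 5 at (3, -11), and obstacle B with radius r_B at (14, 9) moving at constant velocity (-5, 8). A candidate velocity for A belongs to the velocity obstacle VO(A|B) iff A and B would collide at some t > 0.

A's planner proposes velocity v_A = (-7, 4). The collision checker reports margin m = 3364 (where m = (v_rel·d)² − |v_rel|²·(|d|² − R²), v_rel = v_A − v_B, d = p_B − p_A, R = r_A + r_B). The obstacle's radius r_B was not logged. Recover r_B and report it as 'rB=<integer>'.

m = 3364
d = (11, 20);  v_rel = (-2, -4),  |v_rel|² = 20
v_rel×d = (-2)·(20) − (-4)·(11) = 4
since m = R²·20 − 4²:  R² = (16 + 3364) / 20 = 169
R = √169 = 13  ⇒  r_B = 13 − 5 = 8

rB=8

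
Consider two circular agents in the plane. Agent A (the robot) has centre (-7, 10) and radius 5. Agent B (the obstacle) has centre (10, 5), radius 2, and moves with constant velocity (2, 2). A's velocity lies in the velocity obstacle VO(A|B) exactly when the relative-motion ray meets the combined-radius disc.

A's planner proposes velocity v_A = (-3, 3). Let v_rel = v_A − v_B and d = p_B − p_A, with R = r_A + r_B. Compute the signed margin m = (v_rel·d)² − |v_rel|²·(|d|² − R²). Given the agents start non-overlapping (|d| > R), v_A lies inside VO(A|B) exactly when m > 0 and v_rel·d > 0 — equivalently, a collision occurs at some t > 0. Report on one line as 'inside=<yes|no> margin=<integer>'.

d = (17, -5),  |d|² = 314;  R = 5+2 = 7,  c = 314−7² = 265
v_rel = (-5, 1),  |v_rel|² = 26;  v_rel·d = (-5)·(17) + (1)·(-5) = -90
26·t² + 180·t + 265 = 0  ⇒  m = (-90)² − 26·265 = 1210
m = 1210 > 0,  v_rel·d = -90 < 0  ⇒  outside

inside=no margin=1210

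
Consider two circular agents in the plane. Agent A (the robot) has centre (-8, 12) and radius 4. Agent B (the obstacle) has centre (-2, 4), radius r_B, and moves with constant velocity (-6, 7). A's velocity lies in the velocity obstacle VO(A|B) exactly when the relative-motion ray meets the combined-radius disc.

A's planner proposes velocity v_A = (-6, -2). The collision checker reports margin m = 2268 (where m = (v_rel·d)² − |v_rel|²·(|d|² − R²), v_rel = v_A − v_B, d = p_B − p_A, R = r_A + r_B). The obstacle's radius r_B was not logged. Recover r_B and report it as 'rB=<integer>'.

m = 2268
d = (6, -8);  v_rel = (0, -9),  |v_rel|² = 81
v_rel×d = (0)·(-8) − (-9)·(6) = 54
since m = R²·81 − 54²:  R² = (2916 + 2268) / 81 = 64
R = √64 = 8  ⇒  r_B = 8 − 4 = 4

rB=4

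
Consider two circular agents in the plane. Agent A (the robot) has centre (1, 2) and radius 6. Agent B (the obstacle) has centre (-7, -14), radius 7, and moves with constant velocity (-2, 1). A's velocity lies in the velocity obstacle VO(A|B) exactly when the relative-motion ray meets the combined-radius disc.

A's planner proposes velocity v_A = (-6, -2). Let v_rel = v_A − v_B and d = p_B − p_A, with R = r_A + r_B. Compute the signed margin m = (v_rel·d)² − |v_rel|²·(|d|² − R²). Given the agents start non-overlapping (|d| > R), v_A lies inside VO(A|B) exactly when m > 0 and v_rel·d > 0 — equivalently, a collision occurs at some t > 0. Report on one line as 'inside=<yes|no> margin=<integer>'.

d = (-8, -16),  |d|² = 320;  R = 6+7 = 13,  c = 320−13² = 151
v_rel = (-4, -3),  |v_rel|² = 25;  v_rel·d = (-4)·(-8) + (-3)·(-16) = 80
25·t² − 160·t + 151 = 0  ⇒  m = 80² − 25·151 = 2625
m = 2625 > 0,  v_rel·d = 80 > 0  ⇒  inside

inside=yes margin=2625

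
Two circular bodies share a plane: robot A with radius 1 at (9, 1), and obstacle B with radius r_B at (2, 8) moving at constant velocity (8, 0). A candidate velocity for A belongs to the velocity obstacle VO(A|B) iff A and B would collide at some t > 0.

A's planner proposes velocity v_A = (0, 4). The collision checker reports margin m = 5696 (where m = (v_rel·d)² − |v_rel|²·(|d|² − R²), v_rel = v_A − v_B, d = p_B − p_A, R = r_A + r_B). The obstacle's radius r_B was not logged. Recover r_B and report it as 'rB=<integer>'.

m = 5696
d = (-7, 7);  v_rel = (-8, 4),  |v_rel|² = 80
v_rel×d = (-8)·(7) − (4)·(-7) = -28
since m = R²·80 − (-28)²:  R² = (784 + 5696) / 80 = 81
R = √81 = 9  ⇒  r_B = 9 − 1 = 8

rB=8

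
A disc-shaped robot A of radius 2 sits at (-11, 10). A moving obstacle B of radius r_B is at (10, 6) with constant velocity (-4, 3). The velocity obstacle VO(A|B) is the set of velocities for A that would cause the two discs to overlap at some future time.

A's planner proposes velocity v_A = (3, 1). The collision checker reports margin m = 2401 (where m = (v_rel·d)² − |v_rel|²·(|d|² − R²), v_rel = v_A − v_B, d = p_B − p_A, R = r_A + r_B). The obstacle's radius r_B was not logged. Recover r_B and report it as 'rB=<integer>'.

m = 2401
d = (21, -4);  v_rel = (7, -2),  |v_rel|² = 53
v_rel×d = (7)·(-4) − (-2)·(21) = 14
since m = R²·53 − 14²:  R² = (196 + 2401) / 53 = 49
R = √49 = 7  ⇒  r_B = 7 − 2 = 5

rB=5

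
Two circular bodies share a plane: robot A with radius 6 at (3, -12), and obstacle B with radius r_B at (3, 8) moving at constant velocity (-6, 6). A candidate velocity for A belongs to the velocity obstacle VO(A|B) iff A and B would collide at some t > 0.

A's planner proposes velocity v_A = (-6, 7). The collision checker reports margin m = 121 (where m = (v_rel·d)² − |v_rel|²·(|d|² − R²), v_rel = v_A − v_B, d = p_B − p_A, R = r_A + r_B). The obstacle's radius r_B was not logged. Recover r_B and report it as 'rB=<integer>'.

m = 121
d = (0, 20);  v_rel = (0, 1),  |v_rel|² = 1
v_rel×d = (0)·(20) − (1)·(0) = 0
since m = R²·1 − 0²:  R² = (0 + 121) / 1 = 121
R = √121 = 11  ⇒  r_B = 11 − 6 = 5

rB=5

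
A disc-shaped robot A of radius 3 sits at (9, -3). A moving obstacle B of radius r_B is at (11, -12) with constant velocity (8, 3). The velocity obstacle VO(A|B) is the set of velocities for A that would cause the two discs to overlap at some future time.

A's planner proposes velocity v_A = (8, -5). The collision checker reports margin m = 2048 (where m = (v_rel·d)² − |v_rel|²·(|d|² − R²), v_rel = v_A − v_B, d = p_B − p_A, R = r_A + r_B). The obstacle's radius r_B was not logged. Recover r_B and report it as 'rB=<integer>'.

m = 2048
d = (2, -9);  v_rel = (0, -8),  |v_rel|² = 64
v_rel×d = (0)·(-9) − (-8)·(2) = 16
since m = R²·64 − 16²:  R² = (256 + 2048) / 64 = 36
R = √36 = 6  ⇒  r_B = 6 − 3 = 3

rB=3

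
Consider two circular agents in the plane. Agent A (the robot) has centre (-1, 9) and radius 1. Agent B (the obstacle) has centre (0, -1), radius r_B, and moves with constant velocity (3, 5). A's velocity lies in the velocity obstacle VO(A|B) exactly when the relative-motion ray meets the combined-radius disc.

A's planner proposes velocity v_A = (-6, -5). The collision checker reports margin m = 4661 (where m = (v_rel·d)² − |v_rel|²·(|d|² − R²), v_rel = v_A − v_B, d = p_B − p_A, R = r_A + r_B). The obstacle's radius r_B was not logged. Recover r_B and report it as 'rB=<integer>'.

m = 4661
d = (1, -10);  v_rel = (-9, -10),  |v_rel|² = 181
v_rel×d = (-9)·(-10) − (-10)·(1) = 100
since m = R²·181 − 100²:  R² = (10000 + 4661) / 181 = 81
R = √81 = 9  ⇒  r_B = 9 − 1 = 8

rB=8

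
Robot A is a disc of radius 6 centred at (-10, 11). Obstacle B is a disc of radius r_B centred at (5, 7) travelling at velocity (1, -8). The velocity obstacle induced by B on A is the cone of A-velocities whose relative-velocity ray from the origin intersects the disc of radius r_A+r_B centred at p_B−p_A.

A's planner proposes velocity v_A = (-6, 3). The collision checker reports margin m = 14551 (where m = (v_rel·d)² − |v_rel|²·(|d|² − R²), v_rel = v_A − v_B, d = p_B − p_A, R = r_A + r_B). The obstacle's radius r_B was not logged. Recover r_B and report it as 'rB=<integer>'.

m = 14551
d = (15, -4);  v_rel = (-7, 11),  |v_rel|² = 170
v_rel×d = (-7)·(-4) − (11)·(15) = -137
since m = R²·170 − (-137)²:  R² = (18769 + 14551) / 170 = 196
R = √196 = 14  ⇒  r_B = 14 − 6 = 8

rB=8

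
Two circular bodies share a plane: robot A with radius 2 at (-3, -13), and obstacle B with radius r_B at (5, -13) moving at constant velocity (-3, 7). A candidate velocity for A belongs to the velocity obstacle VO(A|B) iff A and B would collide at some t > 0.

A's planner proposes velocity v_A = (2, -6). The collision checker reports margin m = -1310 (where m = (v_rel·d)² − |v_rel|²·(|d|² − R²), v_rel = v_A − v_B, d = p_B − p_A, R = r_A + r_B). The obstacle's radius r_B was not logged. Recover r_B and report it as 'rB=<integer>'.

m = -1310
d = (8, 0);  v_rel = (5, -13),  |v_rel|² = 194
v_rel×d = (5)·(0) − (-13)·(8) = 104
since m = R²·194 − 104²:  R² = (10816 + -1310) / 194 = 49
R = √49 = 7  ⇒  r_B = 7 − 2 = 5

rB=5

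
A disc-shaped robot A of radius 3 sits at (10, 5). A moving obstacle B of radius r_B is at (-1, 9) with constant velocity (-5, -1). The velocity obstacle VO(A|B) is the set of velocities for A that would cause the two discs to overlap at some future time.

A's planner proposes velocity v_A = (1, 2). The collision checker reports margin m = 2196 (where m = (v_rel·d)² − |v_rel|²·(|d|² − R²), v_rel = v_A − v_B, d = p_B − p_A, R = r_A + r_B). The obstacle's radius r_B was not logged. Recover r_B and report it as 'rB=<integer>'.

m = 2196
d = (-11, 4);  v_rel = (6, 3),  |v_rel|² = 45
v_rel×d = (6)·(4) − (3)·(-11) = 57
since m = R²·45 − 57²:  R² = (3249 + 2196) / 45 = 121
R = √121 = 11  ⇒  r_B = 11 − 3 = 8

rB=8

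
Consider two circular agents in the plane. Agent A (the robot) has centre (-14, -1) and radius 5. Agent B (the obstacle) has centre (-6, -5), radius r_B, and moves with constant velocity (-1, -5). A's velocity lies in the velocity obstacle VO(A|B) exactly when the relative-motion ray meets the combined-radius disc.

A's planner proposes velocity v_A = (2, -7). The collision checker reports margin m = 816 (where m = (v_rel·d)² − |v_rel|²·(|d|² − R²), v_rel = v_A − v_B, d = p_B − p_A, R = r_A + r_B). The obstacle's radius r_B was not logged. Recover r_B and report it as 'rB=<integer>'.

m = 816
d = (8, -4);  v_rel = (3, -2),  |v_rel|² = 13
v_rel×d = (3)·(-4) − (-2)·(8) = 4
since m = R²·13 − 4²:  R² = (16 + 816) / 13 = 64
R = √64 = 8  ⇒  r_B = 8 − 5 = 3

rB=3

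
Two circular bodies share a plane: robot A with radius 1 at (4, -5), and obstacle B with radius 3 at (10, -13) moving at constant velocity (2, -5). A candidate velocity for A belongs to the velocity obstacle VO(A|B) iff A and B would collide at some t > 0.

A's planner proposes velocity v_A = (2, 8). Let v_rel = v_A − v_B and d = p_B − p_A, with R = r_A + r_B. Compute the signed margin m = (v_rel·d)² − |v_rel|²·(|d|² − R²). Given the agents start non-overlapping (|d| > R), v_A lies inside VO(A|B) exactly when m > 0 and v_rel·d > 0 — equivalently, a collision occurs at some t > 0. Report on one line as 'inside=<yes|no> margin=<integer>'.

d = (6, -8),  |d|² = 100;  R = 1+3 = 4,  c = 100−4² = 84
v_rel = (0, 13),  |v_rel|² = 169;  v_rel·d = (0)·(6) + (13)·(-8) = -104
169·t² + 208·t + 84 = 0  ⇒  m = (-104)² − 169·84 = -3380
m = -3380 < 0,  v_rel·d = -104 < 0  ⇒  outside

inside=no margin=-3380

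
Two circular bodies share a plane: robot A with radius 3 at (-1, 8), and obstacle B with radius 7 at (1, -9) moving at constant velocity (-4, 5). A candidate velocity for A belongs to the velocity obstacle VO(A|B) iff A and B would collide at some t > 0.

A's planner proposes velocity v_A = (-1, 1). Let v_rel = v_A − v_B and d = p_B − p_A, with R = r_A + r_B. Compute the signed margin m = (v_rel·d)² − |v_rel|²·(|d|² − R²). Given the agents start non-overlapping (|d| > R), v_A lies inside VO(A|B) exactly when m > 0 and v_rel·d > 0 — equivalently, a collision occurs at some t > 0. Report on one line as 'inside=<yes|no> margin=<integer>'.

d = (2, -17),  |d|² = 293;  R = 3+7 = 10,  c = 293−10² = 193
v_rel = (3, -4),  |v_rel|² = 25;  v_rel·d = (3)·(2) + (-4)·(-17) = 74
25·t² − 148·t + 193 = 0  ⇒  m = 74² − 25·193 = 651
m = 651 > 0,  v_rel·d = 74 > 0  ⇒  inside

inside=yes margin=651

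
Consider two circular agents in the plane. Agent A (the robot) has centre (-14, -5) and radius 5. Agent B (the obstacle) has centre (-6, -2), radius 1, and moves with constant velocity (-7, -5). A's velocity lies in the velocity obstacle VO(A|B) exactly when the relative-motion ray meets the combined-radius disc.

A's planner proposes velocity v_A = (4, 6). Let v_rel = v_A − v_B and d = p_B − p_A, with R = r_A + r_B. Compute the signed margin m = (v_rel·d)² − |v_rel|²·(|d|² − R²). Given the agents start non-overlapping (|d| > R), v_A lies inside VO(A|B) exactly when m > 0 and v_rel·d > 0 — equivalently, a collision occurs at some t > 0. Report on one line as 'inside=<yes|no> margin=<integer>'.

d = (8, 3),  |d|² = 73;  R = 5+1 = 6,  c = 73−6² = 37
v_rel = (11, 11),  |v_rel|² = 242;  v_rel·d = (11)·(8) + (11)·(3) = 121
242·t² − 242·t + 37 = 0  ⇒  m = 121² − 242·37 = 5687
m = 5687 > 0,  v_rel·d = 121 > 0  ⇒  inside

inside=yes margin=5687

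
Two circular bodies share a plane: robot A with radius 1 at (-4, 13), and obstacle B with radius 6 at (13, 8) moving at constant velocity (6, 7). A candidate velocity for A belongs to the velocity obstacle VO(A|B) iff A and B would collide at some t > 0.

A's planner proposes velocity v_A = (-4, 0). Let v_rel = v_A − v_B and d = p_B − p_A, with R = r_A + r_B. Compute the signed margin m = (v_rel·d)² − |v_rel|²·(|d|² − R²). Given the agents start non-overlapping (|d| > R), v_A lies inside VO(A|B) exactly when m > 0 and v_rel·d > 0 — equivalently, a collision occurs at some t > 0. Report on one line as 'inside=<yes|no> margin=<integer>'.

d = (17, -5),  |d|² = 314;  R = 1+6 = 7,  c = 314−7² = 265
v_rel = (-10, -7),  |v_rel|² = 149;  v_rel·d = (-10)·(17) + (-7)·(-5) = -135
149·t² + 270·t + 265 = 0  ⇒  m = (-135)² − 149·265 = -21260
m = -21260 < 0,  v_rel·d = -135 < 0  ⇒  outside

inside=no margin=-21260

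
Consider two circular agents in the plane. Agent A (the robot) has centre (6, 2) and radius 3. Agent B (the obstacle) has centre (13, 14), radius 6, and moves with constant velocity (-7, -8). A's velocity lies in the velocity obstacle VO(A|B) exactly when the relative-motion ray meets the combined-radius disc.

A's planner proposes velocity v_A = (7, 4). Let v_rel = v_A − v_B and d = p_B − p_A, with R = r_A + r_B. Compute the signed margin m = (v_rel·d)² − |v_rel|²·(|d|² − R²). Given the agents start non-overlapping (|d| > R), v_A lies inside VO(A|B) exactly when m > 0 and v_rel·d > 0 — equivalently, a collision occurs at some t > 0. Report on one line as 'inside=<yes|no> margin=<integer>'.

d = (7, 12),  |d|² = 193;  R = 3+6 = 9,  c = 193−9² = 112
v_rel = (14, 12),  |v_rel|² = 340;  v_rel·d = (14)·(7) + (12)·(12) = 242
340·t² − 484·t + 112 = 0  ⇒  m = 242² − 340·112 = 20484
m = 20484 > 0,  v_rel·d = 242 > 0  ⇒  inside

inside=yes margin=20484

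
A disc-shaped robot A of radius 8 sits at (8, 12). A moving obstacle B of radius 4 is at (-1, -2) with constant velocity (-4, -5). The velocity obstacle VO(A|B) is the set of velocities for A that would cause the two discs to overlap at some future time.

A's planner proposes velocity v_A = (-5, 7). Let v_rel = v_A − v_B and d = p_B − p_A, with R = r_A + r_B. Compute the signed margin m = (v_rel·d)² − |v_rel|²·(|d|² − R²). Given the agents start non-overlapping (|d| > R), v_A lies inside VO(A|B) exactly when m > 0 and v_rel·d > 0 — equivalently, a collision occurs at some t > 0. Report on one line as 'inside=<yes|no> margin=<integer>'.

d = (-9, -14),  |d|² = 277;  R = 8+4 = 12,  c = 277−12² = 133
v_rel = (-1, 12),  |v_rel|² = 145;  v_rel·d = (-1)·(-9) + (12)·(-14) = -159
145·t² + 318·t + 133 = 0  ⇒  m = (-159)² − 145·133 = 5996
m = 5996 > 0,  v_rel·d = -159 < 0  ⇒  outside

inside=no margin=5996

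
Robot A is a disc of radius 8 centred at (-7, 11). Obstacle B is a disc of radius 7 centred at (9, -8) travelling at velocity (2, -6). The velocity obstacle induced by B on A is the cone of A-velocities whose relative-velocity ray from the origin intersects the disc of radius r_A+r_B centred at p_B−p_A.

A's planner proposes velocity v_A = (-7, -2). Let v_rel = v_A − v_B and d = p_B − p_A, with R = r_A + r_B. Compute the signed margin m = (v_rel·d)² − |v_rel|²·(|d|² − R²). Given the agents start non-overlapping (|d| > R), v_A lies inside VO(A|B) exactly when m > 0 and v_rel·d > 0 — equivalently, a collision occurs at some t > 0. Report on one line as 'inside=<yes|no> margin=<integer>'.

d = (16, -19),  |d|² = 617;  R = 8+7 = 15,  c = 617−15² = 392
v_rel = (-9, 4),  |v_rel|² = 97;  v_rel·d = (-9)·(16) + (4)·(-19) = -220
97·t² + 440·t + 392 = 0  ⇒  m = (-220)² − 97·392 = 10376
m = 10376 > 0,  v_rel·d = -220 < 0  ⇒  outside

inside=no margin=10376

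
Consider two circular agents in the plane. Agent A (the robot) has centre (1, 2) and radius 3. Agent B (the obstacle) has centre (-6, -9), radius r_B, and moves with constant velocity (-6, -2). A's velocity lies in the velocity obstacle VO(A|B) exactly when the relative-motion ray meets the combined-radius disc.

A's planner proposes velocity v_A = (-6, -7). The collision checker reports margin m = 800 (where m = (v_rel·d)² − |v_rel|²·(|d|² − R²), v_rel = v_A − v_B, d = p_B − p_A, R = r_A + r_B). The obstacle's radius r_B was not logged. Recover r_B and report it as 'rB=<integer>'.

m = 800
d = (-7, -11);  v_rel = (0, -5),  |v_rel|² = 25
v_rel×d = (0)·(-11) − (-5)·(-7) = -35
since m = R²·25 − (-35)²:  R² = (1225 + 800) / 25 = 81
R = √81 = 9  ⇒  r_B = 9 − 3 = 6

rB=6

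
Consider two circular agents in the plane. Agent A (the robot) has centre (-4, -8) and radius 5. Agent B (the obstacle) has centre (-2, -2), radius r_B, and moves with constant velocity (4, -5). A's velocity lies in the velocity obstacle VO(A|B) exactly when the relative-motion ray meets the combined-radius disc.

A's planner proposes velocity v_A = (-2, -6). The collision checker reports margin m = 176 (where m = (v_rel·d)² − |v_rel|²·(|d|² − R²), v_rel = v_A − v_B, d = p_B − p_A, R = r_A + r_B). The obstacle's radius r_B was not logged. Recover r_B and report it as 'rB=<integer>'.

m = 176
d = (2, 6);  v_rel = (-6, -1),  |v_rel|² = 37
v_rel×d = (-6)·(6) − (-1)·(2) = -34
since m = R²·37 − (-34)²:  R² = (1156 + 176) / 37 = 36
R = √36 = 6  ⇒  r_B = 6 − 5 = 1

rB=1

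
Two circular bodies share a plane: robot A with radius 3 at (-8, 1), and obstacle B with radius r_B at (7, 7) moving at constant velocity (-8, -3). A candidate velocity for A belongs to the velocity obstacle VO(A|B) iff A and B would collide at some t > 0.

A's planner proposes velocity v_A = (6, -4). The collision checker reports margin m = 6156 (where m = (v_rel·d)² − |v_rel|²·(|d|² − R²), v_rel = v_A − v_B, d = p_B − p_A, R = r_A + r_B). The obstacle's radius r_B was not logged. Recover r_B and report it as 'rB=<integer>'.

m = 6156
d = (15, 6);  v_rel = (14, -1),  |v_rel|² = 197
v_rel×d = (14)·(6) − (-1)·(15) = 99
since m = R²·197 − 99²:  R² = (9801 + 6156) / 197 = 81
R = √81 = 9  ⇒  r_B = 9 − 3 = 6

rB=6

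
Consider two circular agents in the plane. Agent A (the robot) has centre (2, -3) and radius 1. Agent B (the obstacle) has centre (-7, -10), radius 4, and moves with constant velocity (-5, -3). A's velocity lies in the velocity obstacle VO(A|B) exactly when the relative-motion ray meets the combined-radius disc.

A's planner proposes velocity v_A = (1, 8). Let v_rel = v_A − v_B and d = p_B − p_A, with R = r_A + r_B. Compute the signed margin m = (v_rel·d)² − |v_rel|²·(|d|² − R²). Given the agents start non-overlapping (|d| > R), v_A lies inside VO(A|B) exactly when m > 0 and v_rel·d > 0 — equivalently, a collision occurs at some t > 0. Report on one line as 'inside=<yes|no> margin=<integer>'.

d = (-9, -7),  |d|² = 130;  R = 1+4 = 5,  c = 130−5² = 105
v_rel = (6, 11),  |v_rel|² = 157;  v_rel·d = (6)·(-9) + (11)·(-7) = -131
157·t² + 262·t + 105 = 0  ⇒  m = (-131)² − 157·105 = 676
m = 676 > 0,  v_rel·d = -131 < 0  ⇒  outside

inside=no margin=676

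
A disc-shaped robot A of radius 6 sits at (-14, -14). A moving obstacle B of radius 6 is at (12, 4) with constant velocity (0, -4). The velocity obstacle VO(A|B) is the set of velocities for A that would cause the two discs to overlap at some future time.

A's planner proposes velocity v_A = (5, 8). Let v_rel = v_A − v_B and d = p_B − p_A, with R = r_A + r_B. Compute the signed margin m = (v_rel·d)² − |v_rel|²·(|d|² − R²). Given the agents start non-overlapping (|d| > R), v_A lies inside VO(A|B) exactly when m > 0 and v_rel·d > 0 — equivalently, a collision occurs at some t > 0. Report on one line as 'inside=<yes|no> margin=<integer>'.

d = (26, 18),  |d|² = 1000;  R = 6+6 = 12,  c = 1000−12² = 856
v_rel = (5, 12),  |v_rel|² = 169;  v_rel·d = (5)·(26) + (12)·(18) = 346
169·t² − 692·t + 856 = 0  ⇒  m = 346² − 169·856 = -24948
m = -24948 < 0,  v_rel·d = 346 > 0  ⇒  outside

inside=no margin=-24948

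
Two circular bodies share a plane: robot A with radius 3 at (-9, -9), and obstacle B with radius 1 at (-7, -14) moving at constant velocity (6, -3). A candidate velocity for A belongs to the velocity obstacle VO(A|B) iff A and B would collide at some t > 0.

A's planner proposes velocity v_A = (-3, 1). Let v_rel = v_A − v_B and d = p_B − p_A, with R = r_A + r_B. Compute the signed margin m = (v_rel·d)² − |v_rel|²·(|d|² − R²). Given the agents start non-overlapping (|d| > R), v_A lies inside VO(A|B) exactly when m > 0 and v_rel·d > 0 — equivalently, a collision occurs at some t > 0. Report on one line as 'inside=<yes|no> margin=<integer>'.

d = (2, -5),  |d|² = 29;  R = 3+1 = 4,  c = 29−4² = 13
v_rel = (-9, 4),  |v_rel|² = 97;  v_rel·d = (-9)·(2) + (4)·(-5) = -38
97·t² + 76·t + 13 = 0  ⇒  m = (-38)² − 97·13 = 183
m = 183 > 0,  v_rel·d = -38 < 0  ⇒  outside

inside=no margin=183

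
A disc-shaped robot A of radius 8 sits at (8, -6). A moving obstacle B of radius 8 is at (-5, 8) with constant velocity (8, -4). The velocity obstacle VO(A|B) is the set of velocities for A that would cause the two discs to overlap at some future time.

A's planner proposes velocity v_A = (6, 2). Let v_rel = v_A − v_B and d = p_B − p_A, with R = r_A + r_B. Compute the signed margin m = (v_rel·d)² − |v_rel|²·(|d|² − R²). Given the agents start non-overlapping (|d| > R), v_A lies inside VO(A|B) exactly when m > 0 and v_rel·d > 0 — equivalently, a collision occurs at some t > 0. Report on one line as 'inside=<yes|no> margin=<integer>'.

d = (-13, 14),  |d|² = 365;  R = 8+8 = 16,  c = 365−16² = 109
v_rel = (-2, 6),  |v_rel|² = 40;  v_rel·d = (-2)·(-13) + (6)·(14) = 110
40·t² − 220·t + 109 = 0  ⇒  m = 110² − 40·109 = 7740
m = 7740 > 0,  v_rel·d = 110 > 0  ⇒  inside

inside=yes margin=7740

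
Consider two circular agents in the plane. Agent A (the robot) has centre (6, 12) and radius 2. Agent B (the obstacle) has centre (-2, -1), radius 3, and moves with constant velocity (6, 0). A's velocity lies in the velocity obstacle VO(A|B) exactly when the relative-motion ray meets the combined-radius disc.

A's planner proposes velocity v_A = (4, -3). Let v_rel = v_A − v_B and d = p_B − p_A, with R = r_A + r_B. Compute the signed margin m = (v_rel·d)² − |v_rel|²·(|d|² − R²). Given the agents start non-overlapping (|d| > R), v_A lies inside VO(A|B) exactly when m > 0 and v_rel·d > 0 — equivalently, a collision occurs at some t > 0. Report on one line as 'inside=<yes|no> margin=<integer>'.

d = (-8, -13),  |d|² = 233;  R = 2+3 = 5,  c = 233−5² = 208
v_rel = (-2, -3),  |v_rel|² = 13;  v_rel·d = (-2)·(-8) + (-3)·(-13) = 55
13·t² − 110·t + 208 = 0  ⇒  m = 55² − 13·208 = 321
m = 321 > 0,  v_rel·d = 55 > 0  ⇒  inside

inside=yes margin=321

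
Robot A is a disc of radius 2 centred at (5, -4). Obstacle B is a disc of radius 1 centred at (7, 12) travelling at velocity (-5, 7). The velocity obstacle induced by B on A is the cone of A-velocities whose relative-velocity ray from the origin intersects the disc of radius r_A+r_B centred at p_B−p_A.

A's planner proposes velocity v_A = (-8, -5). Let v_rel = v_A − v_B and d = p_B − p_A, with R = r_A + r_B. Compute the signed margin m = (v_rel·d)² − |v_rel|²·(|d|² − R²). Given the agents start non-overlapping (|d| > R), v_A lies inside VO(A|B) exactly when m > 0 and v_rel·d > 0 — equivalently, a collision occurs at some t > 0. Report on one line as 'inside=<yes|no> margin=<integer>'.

d = (2, 16),  |d|² = 260;  R = 2+1 = 3,  c = 260−3² = 251
v_rel = (-3, -12),  |v_rel|² = 153;  v_rel·d = (-3)·(2) + (-12)·(16) = -198
153·t² + 396·t + 251 = 0  ⇒  m = (-198)² − 153·251 = 801
m = 801 > 0,  v_rel·d = -198 < 0  ⇒  outside

inside=no margin=801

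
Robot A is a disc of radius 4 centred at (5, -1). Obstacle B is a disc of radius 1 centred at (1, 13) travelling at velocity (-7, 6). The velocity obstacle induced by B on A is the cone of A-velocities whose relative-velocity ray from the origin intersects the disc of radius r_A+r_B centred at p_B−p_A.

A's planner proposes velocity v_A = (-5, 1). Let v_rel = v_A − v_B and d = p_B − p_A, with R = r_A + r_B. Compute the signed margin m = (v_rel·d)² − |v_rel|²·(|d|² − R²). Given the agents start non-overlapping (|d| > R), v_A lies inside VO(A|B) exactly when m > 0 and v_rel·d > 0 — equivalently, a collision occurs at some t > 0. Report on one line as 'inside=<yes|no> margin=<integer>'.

d = (-4, 14),  |d|² = 212;  R = 4+1 = 5,  c = 212−5² = 187
v_rel = (2, -5),  |v_rel|² = 29;  v_rel·d = (2)·(-4) + (-5)·(14) = -78
29·t² + 156·t + 187 = 0  ⇒  m = (-78)² − 29·187 = 661
m = 661 > 0,  v_rel·d = -78 < 0  ⇒  outside

inside=no margin=661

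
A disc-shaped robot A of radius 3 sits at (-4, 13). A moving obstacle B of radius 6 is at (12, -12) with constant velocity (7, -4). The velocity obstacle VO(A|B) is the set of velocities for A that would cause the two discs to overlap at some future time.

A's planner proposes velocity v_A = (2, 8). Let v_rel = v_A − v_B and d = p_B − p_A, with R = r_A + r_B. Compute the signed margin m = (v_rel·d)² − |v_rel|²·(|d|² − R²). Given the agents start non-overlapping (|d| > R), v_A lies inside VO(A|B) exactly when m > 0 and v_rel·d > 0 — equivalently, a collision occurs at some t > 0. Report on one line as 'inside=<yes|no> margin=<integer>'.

d = (16, -25),  |d|² = 881;  R = 3+6 = 9,  c = 881−9² = 800
v_rel = (-5, 12),  |v_rel|² = 169;  v_rel·d = (-5)·(16) + (12)·(-25) = -380
169·t² + 760·t + 800 = 0  ⇒  m = (-380)² − 169·800 = 9200
m = 9200 > 0,  v_rel·d = -380 < 0  ⇒  outside

inside=no margin=9200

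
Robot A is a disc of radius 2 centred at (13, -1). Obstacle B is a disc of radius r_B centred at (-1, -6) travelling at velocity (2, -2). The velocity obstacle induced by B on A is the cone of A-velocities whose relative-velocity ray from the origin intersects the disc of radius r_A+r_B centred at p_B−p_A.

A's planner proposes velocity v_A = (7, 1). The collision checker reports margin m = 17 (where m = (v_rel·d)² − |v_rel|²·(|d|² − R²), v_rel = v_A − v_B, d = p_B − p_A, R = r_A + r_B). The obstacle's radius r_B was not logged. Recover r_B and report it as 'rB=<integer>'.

m = 17
d = (-14, -5);  v_rel = (5, 3),  |v_rel|² = 34
v_rel×d = (5)·(-5) − (3)·(-14) = 17
since m = R²·34 − 17²:  R² = (289 + 17) / 34 = 9
R = √9 = 3  ⇒  r_B = 3 − 2 = 1

rB=1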